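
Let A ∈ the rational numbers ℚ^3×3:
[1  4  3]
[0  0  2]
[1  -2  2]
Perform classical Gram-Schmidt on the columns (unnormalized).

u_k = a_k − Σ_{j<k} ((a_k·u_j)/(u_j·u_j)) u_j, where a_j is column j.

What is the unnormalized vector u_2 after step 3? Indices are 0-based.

u_2 = (0, 2, 0)

Step 1: u_0 = a_0 = (1, 0, 1).
Step 2: u_1 = a_1 − (1)·u_0 = (3, 0, -3).
Step 3: u_2 = a_2 − (5/2)·u_0 − (1/6)·u_1 = (0, 2, 0).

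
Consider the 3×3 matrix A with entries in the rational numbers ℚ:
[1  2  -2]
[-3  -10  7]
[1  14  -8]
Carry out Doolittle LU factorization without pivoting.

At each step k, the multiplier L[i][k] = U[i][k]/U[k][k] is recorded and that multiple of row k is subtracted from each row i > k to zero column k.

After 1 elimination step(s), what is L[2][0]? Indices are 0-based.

[col 0] pivot 1
  R1 -= -3*R0 → (0, -4, 1)  (L[1][0] := -3)
  R2 -= 1*R0 → (0, 12, -6)  (L[2][0] := 1)

L[2][0] = 1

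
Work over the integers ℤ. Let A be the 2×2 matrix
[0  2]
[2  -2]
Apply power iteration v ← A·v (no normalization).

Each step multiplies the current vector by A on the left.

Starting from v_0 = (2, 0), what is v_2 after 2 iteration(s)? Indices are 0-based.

v_2 = (8, -8)

v_0 = (2, 0).
v_1 = A·v_0 = (0, 4).
v_2 = A·v_1 = (8, -8).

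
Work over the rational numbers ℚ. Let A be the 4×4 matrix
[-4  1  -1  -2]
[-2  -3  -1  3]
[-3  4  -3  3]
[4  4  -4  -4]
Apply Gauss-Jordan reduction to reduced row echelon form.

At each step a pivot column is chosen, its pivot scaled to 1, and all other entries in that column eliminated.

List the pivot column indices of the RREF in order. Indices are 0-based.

step 1: normalize row 0 (÷-4) = (1, -1/4, 1/4, 1/2)
  row 1: subtract -2×row0 = (0, -7/2, -1/2, 4)
  row 2: subtract -3×row0 = (0, 13/4, -9/4, 9/2)
  row 3: subtract 4×row0 = (0, 5, -5, -6)
step 2: normalize row 1 (÷-7/2) = (0, 1, 1/7, -8/7)
  row 0: subtract -1/4×row1 = (1, 0, 2/7, 3/14)
  row 2: subtract 13/4×row1 = (0, 0, -19/7, 115/14)
  row 3: subtract 5×row1 = (0, 0, -40/7, -2/7)
step 3: normalize row 2 (÷-19/7) = (0, 0, 1, -115/38)
  row 0: subtract 2/7×row2 = (1, 0, 0, 41/38)
  row 1: subtract 1/7×row2 = (0, 1, 0, -27/38)
  row 3: subtract -40/7×row2 = (0, 0, 0, -334/19)
step 4: normalize row 3 (÷-334/19) = (0, 0, 0, 1)
  row 0: subtract 41/38×row3 = (1, 0, 0, 0)
  row 1: subtract -27/38×row3 = (0, 1, 0, 0)
  row 2: subtract -115/38×row3 = (0, 0, 1, 0)

pivot columns: 0, 1, 2, 3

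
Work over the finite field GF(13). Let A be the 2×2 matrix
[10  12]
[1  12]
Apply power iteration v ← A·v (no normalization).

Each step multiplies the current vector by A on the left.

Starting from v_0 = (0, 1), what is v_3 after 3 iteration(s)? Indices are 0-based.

v_3 = (1, 4)

v_0 = (0, 1).
v_1 = A·v_0 = (12, 12).
v_2 = A·v_1 = (4, 0).
v_3 = A·v_2 = (1, 4).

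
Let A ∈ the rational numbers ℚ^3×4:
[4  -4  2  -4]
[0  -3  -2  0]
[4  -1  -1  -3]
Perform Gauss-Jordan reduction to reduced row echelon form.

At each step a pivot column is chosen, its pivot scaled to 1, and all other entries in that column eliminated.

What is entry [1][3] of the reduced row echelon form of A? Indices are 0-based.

M[1][3] = 2/15

pivot(0,0)=4: scale R0 → (1, -1, 1/2, -1)
  clear (2,0): R2 −= (4)R0 → (0, 3, -3, 1)
pivot(1,1)=-3: scale R1 → (0, 1, 2/3, 0)
  clear (0,1): R0 −= (-1)R1 → (1, 0, 7/6, -1)
  clear (2,1): R2 −= (3)R1 → (0, 0, -5, 1)
pivot(2,2)=-5: scale R2 → (0, 0, 1, -1/5)
  clear (0,2): R0 −= (7/6)R2 → (1, 0, 0, -23/30)
  clear (1,2): R1 −= (2/3)R2 → (0, 1, 0, 2/15)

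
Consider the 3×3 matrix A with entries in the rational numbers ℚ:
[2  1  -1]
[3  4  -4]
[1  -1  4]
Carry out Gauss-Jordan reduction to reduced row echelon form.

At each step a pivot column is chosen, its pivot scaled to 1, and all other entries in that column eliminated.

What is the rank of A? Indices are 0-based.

rank = 3

[1] R0 /= 2  ⇒  (1, 1/2, -1/2)
     R1 -= 3·R0  ⇒  (0, 5/2, -5/2)
     R2 -= 1·R0  ⇒  (0, -3/2, 9/2)
[2] R1 /= 5/2  ⇒  (0, 1, -1)
     R0 -= 1/2·R1  ⇒  (1, 0, 0)
     R2 -= -3/2·R1  ⇒  (0, 0, 3)
[3] R2 /= 3  ⇒  (0, 0, 1)
     R1 -= -1·R2  ⇒  (0, 1, 0)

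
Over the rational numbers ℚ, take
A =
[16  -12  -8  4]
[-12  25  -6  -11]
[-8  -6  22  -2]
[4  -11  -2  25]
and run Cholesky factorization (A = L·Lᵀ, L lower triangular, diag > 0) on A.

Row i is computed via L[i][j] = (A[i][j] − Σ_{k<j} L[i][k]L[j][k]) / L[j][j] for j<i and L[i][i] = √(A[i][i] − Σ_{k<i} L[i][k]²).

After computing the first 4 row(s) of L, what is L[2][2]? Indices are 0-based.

L[2][2] = 3

Step 1: L[0][0] = √(16) = 4.
  L[1][0] = (-12) / L[0][0] = -3.
Step 2: L[1][1] = √(16) = 4.
  L[2][0] = (-8) / L[0][0] = -2.
  L[2][1] = (-12) / L[1][1] = -3.
Step 3: L[2][2] = √(9) = 3.
  L[3][0] = (4) / L[0][0] = 1.
  L[3][1] = (-8) / L[1][1] = -2.
  L[3][2] = (-6) / L[2][2] = -2.
Step 4: L[3][3] = √(16) = 4.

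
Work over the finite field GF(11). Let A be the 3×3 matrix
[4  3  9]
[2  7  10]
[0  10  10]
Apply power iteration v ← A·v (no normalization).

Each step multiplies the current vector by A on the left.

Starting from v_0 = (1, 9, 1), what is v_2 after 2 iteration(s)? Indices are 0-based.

v_2 = (9, 10, 1)

v_0 = (1, 9, 1).
v_1 = A·v_0 = (7, 9, 1).
v_2 = A·v_1 = (9, 10, 1).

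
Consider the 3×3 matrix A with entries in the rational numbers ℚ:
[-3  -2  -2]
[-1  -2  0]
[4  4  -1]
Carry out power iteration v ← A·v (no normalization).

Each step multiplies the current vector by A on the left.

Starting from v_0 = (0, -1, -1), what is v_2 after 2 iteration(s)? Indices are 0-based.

v_2 = (-10, -8, 27)

v_0 = (0, -1, -1).
v_1 = A·v_0 = (4, 2, -3).
v_2 = A·v_1 = (-10, -8, 27).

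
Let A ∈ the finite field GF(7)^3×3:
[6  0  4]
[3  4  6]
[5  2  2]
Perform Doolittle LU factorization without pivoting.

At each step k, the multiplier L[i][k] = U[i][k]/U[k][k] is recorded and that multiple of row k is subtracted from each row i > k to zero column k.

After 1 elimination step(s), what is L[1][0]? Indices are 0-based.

k=0: U[0][0]=6
  eliminate (1,0): mult=4, new row 1: (0, 4, 4); set L[1][0]=4
  eliminate (2,0): mult=2, new row 2: (0, 2, 1); set L[2][0]=2

L[1][0] = 4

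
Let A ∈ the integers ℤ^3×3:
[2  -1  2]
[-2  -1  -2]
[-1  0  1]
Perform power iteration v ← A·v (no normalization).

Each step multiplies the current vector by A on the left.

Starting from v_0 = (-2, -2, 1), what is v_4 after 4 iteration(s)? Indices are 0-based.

v_4 = (42, -42, -19)

v_0 = (-2, -2, 1).
v_1 = A·v_0 = (0, 4, 3).
v_2 = A·v_1 = (2, -10, 3).
v_3 = A·v_2 = (20, 0, 1).
v_4 = A·v_3 = (42, -42, -19).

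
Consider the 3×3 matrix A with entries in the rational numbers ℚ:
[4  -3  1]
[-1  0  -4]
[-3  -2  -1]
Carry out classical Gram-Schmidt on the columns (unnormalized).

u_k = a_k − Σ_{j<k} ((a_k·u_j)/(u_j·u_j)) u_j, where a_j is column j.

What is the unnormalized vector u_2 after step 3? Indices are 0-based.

u_2 = (-63/151, -1071/302, 189/302)

Step 1: u_0 = a_0 = (4, -1, -3).
Step 2: u_1 = a_1 − (-3/13)·u_0 = (-27/13, -3/13, -35/13).
Step 3: u_2 = a_2 − (11/26)·u_0 − (20/151)·u_1 = (-63/151, -1071/302, 189/302).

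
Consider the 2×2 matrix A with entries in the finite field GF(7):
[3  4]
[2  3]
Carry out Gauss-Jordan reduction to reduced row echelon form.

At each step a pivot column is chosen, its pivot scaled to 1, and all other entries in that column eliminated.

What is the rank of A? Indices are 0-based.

rank = 2

step 1: normalize row 0 (÷3) = (1, 6)
  row 1: subtract 2×row0 = (0, 5)
step 2: normalize row 1 (÷5) = (0, 1)
  row 0: subtract 6×row1 = (1, 0)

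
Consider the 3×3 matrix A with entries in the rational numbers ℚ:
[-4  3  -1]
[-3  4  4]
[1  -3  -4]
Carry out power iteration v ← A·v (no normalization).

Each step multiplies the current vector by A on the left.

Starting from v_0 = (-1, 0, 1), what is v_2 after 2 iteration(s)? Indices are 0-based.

v_0 = (-1, 0, 1).
v_1 = A·v_0 = (3, 7, -5).
v_2 = A·v_1 = (14, -1, 2).

v_2 = (14, -1, 2)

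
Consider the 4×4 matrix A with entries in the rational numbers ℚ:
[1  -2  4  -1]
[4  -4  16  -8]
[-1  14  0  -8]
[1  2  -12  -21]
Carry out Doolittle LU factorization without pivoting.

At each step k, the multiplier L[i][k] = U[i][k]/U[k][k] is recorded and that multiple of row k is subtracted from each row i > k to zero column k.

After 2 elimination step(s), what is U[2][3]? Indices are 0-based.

U[2][3] = 3

[col 0] pivot 1
  R1 -= 4*R0 → (0, 4, 0, -4)  (L[1][0] := 4)
  R2 -= -1*R0 → (0, 12, 4, -9)  (L[2][0] := -1)
  R3 -= 1*R0 → (0, 4, -16, -20)  (L[3][0] := 1)
[col 1] pivot 4
  R2 -= 3*R1 → (0, 0, 4, 3)  (L[2][1] := 3)
  R3 -= 1*R1 → (0, 0, -16, -16)  (L[3][1] := 1)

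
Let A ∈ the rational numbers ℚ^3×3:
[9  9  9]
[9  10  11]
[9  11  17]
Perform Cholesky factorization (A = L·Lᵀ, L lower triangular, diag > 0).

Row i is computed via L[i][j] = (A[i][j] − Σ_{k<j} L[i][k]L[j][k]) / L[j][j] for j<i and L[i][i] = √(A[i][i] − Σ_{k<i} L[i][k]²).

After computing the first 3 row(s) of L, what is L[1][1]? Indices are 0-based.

Step 1: L[0][0] = √(9) = 3.
  L[1][0] = (9) / L[0][0] = 3.
Step 2: L[1][1] = √(1) = 1.
  L[2][0] = (9) / L[0][0] = 3.
  L[2][1] = (2) / L[1][1] = 2.
Step 3: L[2][2] = √(4) = 2.

L[1][1] = 1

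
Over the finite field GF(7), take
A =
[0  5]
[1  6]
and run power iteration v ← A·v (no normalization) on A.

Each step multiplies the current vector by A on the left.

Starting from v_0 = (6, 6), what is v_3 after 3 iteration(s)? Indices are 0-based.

v_0 = (6, 6).
v_1 = A·v_0 = (2, 0).
v_2 = A·v_1 = (0, 2).
v_3 = A·v_2 = (3, 5).

v_3 = (3, 5)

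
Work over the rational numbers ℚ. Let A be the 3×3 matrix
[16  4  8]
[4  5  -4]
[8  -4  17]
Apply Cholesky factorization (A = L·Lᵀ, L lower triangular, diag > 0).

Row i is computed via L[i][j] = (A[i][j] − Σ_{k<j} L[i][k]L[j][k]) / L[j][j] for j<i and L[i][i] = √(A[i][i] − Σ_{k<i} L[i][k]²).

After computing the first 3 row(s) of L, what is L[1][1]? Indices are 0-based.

L[1][1] = 2

Step 1: L[0][0] = √(16) = 4.
  L[1][0] = (4) / L[0][0] = 1.
Step 2: L[1][1] = √(4) = 2.
  L[2][0] = (8) / L[0][0] = 2.
  L[2][1] = (-6) / L[1][1] = -3.
Step 3: L[2][2] = √(4) = 2.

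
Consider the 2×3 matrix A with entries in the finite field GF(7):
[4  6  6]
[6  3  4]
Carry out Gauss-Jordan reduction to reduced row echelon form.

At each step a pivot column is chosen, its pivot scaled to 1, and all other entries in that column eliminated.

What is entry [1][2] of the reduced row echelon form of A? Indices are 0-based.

[1] R0 /= 4  ⇒  (1, 5, 5)
     R1 -= 6·R0  ⇒  (0, 1, 2)
[2] R1 /= 1  ⇒  (0, 1, 2)
     R0 -= 5·R1  ⇒  (1, 0, 2)

M[1][2] = 2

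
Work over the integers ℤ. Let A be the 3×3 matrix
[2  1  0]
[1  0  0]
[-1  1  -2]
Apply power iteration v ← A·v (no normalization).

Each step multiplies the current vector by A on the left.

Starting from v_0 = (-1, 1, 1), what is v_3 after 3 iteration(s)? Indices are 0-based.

v_0 = (-1, 1, 1).
v_1 = A·v_0 = (-1, -1, 0).
v_2 = A·v_1 = (-3, -1, 0).
v_3 = A·v_2 = (-7, -3, 2).

v_3 = (-7, -3, 2)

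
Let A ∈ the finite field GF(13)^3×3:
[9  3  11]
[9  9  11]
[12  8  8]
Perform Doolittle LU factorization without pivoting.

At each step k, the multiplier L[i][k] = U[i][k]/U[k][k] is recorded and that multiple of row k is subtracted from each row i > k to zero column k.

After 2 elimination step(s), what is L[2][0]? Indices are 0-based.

[col 0] pivot 9
  R1 -= 1*R0 → (0, 6, 0)  (L[1][0] := 1)
  R2 -= 10*R0 → (0, 4, 2)  (L[2][0] := 10)
[col 1] pivot 6
  R2 -= 5*R1 → (0, 0, 2)  (L[2][1] := 5)

L[2][0] = 10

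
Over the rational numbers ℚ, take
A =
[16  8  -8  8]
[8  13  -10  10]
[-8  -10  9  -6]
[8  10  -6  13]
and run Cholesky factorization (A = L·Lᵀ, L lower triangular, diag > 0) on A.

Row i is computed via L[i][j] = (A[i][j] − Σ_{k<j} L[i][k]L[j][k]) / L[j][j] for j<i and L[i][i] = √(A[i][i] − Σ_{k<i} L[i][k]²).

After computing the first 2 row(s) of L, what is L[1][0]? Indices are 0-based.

Step 1: L[0][0] = √(16) = 4.
  L[1][0] = (8) / L[0][0] = 2.
Step 2: L[1][1] = √(9) = 3.

L[1][0] = 2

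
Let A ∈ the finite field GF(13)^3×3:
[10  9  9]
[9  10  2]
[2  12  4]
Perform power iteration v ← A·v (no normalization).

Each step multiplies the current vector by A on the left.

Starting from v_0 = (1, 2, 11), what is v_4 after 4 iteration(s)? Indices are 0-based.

v_4 = (11, 12, 5)

v_0 = (1, 2, 11).
v_1 = A·v_0 = (10, 12, 5).
v_2 = A·v_1 = (6, 12, 2).
v_3 = A·v_2 = (4, 9, 8).
v_4 = A·v_3 = (11, 12, 5).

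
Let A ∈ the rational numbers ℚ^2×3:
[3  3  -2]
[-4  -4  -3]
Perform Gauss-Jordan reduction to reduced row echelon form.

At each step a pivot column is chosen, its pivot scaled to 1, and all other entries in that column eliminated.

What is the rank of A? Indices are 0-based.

[1] R0 /= 3  ⇒  (1, 1, -2/3)
     R1 -= -4·R0  ⇒  (0, 0, -17/3)
column 1 empty below row 1
[2] R1 /= -17/3  ⇒  (0, 0, 1)
     R0 -= -2/3·R1  ⇒  (1, 1, 0)

rank = 2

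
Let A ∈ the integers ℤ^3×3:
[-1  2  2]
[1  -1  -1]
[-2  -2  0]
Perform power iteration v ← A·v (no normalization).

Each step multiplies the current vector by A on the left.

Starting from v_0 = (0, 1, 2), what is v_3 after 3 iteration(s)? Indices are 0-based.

v_3 = (26, -21, 10)

v_0 = (0, 1, 2).
v_1 = A·v_0 = (6, -3, -2).
v_2 = A·v_1 = (-16, 11, -6).
v_3 = A·v_2 = (26, -21, 10).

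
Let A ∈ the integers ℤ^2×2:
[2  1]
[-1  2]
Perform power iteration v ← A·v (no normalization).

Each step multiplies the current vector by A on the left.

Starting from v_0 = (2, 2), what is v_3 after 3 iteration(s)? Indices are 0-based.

v_0 = (2, 2).
v_1 = A·v_0 = (6, 2).
v_2 = A·v_1 = (14, -2).
v_3 = A·v_2 = (26, -18).

v_3 = (26, -18)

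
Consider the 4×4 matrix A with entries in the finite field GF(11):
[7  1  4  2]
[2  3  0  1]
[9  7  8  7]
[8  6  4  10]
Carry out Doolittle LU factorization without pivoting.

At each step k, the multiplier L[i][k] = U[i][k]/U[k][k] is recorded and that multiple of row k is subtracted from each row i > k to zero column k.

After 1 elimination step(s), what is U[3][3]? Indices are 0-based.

k=0: U[0][0]=7
  eliminate (1,0): mult=5, new row 1: (0, 9, 2, 2); set L[1][0]=5
  eliminate (2,0): mult=6, new row 2: (0, 1, 6, 6); set L[2][0]=6
  eliminate (3,0): mult=9, new row 3: (0, 8, 1, 3); set L[3][0]=9

U[3][3] = 3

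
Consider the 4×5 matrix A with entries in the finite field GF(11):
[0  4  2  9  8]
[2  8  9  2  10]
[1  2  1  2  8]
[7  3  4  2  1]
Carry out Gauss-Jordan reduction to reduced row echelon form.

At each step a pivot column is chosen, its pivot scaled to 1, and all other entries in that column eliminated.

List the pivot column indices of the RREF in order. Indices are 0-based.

pivot columns: 0, 1, 2, 3

step 1: exchange rows 0,1
step 1: normalize row 0 (÷2) = (1, 4, 10, 1, 5)
  row 2: subtract 1×row0 = (0, 9, 2, 1, 3)
  row 3: subtract 7×row0 = (0, 8, 0, 6, 10)
step 2: normalize row 1 (÷4) = (0, 1, 6, 5, 2)
  row 0: subtract 4×row1 = (1, 0, 8, 3, 8)
  row 2: subtract 9×row1 = (0, 0, 3, 0, 7)
  row 3: subtract 8×row1 = (0, 0, 7, 10, 5)
step 3: normalize row 2 (÷3) = (0, 0, 1, 0, 6)
  row 0: subtract 8×row2 = (1, 0, 0, 3, 4)
  row 1: subtract 6×row2 = (0, 1, 0, 5, 10)
  row 3: subtract 7×row2 = (0, 0, 0, 10, 7)
step 4: normalize row 3 (÷10) = (0, 0, 0, 1, 4)
  row 0: subtract 3×row3 = (1, 0, 0, 0, 3)
  row 1: subtract 5×row3 = (0, 1, 0, 0, 1)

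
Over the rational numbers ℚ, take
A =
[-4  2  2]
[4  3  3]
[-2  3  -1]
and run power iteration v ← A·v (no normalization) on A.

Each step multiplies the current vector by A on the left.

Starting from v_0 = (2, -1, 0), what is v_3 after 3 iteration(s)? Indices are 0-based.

v_0 = (2, -1, 0).
v_1 = A·v_0 = (-10, 5, -7).
v_2 = A·v_1 = (36, -46, 42).
v_3 = A·v_2 = (-152, 132, -252).

v_3 = (-152, 132, -252)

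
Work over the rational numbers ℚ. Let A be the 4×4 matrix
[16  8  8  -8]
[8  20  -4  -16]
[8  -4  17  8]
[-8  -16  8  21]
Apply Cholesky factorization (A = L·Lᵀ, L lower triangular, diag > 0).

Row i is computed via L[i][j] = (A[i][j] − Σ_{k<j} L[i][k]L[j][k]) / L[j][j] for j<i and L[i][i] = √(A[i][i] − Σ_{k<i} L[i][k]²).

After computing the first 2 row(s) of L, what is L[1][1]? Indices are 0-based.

L[1][1] = 4

Step 1: L[0][0] = √(16) = 4.
  L[1][0] = (8) / L[0][0] = 2.
Step 2: L[1][1] = √(16) = 4.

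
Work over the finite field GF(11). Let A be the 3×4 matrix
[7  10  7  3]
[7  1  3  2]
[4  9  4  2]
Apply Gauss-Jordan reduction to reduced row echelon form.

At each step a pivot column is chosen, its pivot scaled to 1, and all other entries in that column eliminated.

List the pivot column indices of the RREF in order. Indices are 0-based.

pivot columns: 0, 1, 2

pivot(0,0)=7: scale R0 → (1, 3, 1, 2)
  clear (1,0): R1 −= (7)R0 → (0, 2, 7, 10)
  clear (2,0): R2 −= (4)R0 → (0, 8, 0, 5)
pivot(1,1)=2: scale R1 → (0, 1, 9, 5)
  clear (0,1): R0 −= (3)R1 → (1, 0, 7, 9)
  clear (2,1): R2 −= (8)R1 → (0, 0, 5, 9)
pivot(2,2)=5: scale R2 → (0, 0, 1, 4)
  clear (0,2): R0 −= (7)R2 → (1, 0, 0, 3)
  clear (1,2): R1 −= (9)R2 → (0, 1, 0, 2)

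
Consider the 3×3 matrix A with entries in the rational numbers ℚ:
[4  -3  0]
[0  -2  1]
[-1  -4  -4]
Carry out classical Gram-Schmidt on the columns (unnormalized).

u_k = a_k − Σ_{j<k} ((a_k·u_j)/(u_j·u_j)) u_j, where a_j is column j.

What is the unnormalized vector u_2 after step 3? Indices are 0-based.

u_2 = (-34/143, 323/143, -136/143)

Step 1: u_0 = a_0 = (4, 0, -1).
Step 2: u_1 = a_1 − (-8/17)·u_0 = (-19/17, -2, -76/17).
Step 3: u_2 = a_2 − (4/17)·u_0 − (90/143)·u_1 = (-34/143, 323/143, -136/143).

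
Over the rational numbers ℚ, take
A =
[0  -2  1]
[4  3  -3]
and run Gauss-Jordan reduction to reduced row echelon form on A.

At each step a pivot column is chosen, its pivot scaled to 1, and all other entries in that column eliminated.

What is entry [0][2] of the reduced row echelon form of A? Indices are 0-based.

M[0][2] = -3/8

pivot(0,0): swap R0↔R1
pivot(0,0)=4: scale R0 → (1, 3/4, -3/4)
pivot(1,1)=-2: scale R1 → (0, 1, -1/2)
  clear (0,1): R0 −= (3/4)R1 → (1, 0, -3/8)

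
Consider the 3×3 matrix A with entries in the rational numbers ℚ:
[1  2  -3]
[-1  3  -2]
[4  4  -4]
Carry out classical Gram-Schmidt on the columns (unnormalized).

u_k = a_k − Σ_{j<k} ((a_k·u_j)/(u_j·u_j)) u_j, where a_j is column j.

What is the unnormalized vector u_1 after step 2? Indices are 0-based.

u_1 = (7/6, 23/6, 2/3)

Step 1: u_0 = a_0 = (1, -1, 4).
Step 2: u_1 = a_1 − (5/6)·u_0 = (7/6, 23/6, 2/3).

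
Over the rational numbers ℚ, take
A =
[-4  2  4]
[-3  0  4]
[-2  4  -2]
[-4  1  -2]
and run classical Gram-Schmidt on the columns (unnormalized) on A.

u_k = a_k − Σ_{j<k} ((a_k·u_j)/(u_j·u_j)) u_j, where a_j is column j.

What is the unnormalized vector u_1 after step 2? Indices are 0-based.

Step 1: u_0 = a_0 = (-4, -3, -2, -4).
Step 2: u_1 = a_1 − (-4/9)·u_0 = (2/9, -4/3, 28/9, -7/9).

u_1 = (2/9, -4/3, 28/9, -7/9)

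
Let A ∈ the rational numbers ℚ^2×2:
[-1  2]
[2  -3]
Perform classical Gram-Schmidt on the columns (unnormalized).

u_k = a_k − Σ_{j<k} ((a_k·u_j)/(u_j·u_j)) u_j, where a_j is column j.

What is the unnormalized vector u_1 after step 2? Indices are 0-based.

Step 1: u_0 = a_0 = (-1, 2).
Step 2: u_1 = a_1 − (-8/5)·u_0 = (2/5, 1/5).

u_1 = (2/5, 1/5)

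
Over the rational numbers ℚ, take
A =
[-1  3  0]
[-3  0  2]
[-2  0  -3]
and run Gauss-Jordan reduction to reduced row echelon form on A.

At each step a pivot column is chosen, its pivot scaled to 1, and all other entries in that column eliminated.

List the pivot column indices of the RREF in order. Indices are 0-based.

pivot columns: 0, 1, 2

pivot(0,0)=-1: scale R0 → (1, -3, 0)
  clear (1,0): R1 −= (-3)R0 → (0, -9, 2)
  clear (2,0): R2 −= (-2)R0 → (0, -6, -3)
pivot(1,1)=-9: scale R1 → (0, 1, -2/9)
  clear (0,1): R0 −= (-3)R1 → (1, 0, -2/3)
  clear (2,1): R2 −= (-6)R1 → (0, 0, -13/3)
pivot(2,2)=-13/3: scale R2 → (0, 0, 1)
  clear (0,2): R0 −= (-2/3)R2 → (1, 0, 0)
  clear (1,2): R1 −= (-2/9)R2 → (0, 1, 0)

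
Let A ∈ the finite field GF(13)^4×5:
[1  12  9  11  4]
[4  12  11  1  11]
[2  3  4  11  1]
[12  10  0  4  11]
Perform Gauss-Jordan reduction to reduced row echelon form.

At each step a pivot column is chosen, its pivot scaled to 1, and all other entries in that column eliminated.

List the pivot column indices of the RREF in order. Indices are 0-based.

pivot columns: 0, 1, 2, 3

[1] R0 /= 1  ⇒  (1, 12, 9, 11, 4)
     R1 -= 4·R0  ⇒  (0, 3, 1, 9, 8)
     R2 -= 2·R0  ⇒  (0, 5, 12, 2, 6)
     R3 -= 12·R0  ⇒  (0, 9, 9, 2, 2)
[2] R1 /= 3  ⇒  (0, 1, 9, 3, 7)
     R0 -= 12·R1  ⇒  (1, 0, 5, 1, 11)
     R2 -= 5·R1  ⇒  (0, 0, 6, 0, 10)
     R3 -= 9·R1  ⇒  (0, 0, 6, 1, 4)
[3] R2 /= 6  ⇒  (0, 0, 1, 0, 6)
     R0 -= 5·R2  ⇒  (1, 0, 0, 1, 7)
     R1 -= 9·R2  ⇒  (0, 1, 0, 3, 5)
     R3 -= 6·R2  ⇒  (0, 0, 0, 1, 7)
[4] R3 /= 1  ⇒  (0, 0, 0, 1, 7)
     R0 -= 1·R3  ⇒  (1, 0, 0, 0, 0)
     R1 -= 3·R3  ⇒  (0, 1, 0, 0, 10)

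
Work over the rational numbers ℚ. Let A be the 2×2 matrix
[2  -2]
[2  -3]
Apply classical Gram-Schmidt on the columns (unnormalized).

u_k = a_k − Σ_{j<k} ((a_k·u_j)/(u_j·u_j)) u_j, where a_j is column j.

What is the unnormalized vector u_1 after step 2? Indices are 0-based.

Step 1: u_0 = a_0 = (2, 2).
Step 2: u_1 = a_1 − (-5/4)·u_0 = (1/2, -1/2).

u_1 = (1/2, -1/2)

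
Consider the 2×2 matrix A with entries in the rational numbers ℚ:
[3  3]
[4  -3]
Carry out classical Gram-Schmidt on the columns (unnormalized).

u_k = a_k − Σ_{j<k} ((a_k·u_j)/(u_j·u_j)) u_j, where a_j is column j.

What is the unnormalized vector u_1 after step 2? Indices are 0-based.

u_1 = (84/25, -63/25)

Step 1: u_0 = a_0 = (3, 4).
Step 2: u_1 = a_1 − (-3/25)·u_0 = (84/25, -63/25).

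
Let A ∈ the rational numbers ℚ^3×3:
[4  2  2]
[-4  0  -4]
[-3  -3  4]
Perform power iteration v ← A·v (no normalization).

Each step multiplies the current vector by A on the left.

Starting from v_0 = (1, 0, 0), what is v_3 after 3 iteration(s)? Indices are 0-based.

v_0 = (1, 0, 0).
v_1 = A·v_0 = (4, -4, -3).
v_2 = A·v_1 = (2, -4, -12).
v_3 = A·v_2 = (-24, 40, -42).

v_3 = (-24, 40, -42)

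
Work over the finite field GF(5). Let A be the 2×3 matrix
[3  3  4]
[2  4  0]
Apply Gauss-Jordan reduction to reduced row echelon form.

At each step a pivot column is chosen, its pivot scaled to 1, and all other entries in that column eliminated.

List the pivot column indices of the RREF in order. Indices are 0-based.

pivot columns: 0, 1

[1] R0 /= 3  ⇒  (1, 1, 3)
     R1 -= 2·R0  ⇒  (0, 2, 4)
[2] R1 /= 2  ⇒  (0, 1, 2)
     R0 -= 1·R1  ⇒  (1, 0, 1)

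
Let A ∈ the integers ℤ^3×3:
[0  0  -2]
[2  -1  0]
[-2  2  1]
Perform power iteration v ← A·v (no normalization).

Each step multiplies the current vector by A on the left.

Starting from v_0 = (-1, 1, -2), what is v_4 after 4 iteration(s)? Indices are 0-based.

v_4 = (-36, 67, -68)

v_0 = (-1, 1, -2).
v_1 = A·v_0 = (4, -3, 2).
v_2 = A·v_1 = (-4, 11, -12).
v_3 = A·v_2 = (24, -19, 18).
v_4 = A·v_3 = (-36, 67, -68).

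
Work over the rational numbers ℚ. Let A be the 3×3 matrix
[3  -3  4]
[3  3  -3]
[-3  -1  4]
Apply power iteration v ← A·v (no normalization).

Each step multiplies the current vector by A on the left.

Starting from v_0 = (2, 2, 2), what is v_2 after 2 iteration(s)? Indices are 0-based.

v_2 = (6, 42, -30)

v_0 = (2, 2, 2).
v_1 = A·v_0 = (8, 6, 0).
v_2 = A·v_1 = (6, 42, -30).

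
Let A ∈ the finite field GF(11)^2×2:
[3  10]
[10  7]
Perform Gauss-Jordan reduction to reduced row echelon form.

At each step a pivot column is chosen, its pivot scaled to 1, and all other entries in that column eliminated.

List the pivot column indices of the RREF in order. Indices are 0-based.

pivot columns: 0, 1

step 1: normalize row 0 (÷3) = (1, 7)
  row 1: subtract 10×row0 = (0, 3)
step 2: normalize row 1 (÷3) = (0, 1)
  row 0: subtract 7×row1 = (1, 0)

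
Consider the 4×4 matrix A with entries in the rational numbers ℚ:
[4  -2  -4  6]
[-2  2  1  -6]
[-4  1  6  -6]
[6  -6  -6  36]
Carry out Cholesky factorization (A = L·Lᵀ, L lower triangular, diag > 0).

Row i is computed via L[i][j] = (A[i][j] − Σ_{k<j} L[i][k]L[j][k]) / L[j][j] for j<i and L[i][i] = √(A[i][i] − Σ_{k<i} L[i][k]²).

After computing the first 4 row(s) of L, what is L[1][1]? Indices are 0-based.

Step 1: L[0][0] = √(4) = 2.
  L[1][0] = (-2) / L[0][0] = -1.
Step 2: L[1][1] = √(1) = 1.
  L[2][0] = (-4) / L[0][0] = -2.
  L[2][1] = (-1) / L[1][1] = -1.
Step 3: L[2][2] = √(1) = 1.
  L[3][0] = (6) / L[0][0] = 3.
  L[3][1] = (-3) / L[1][1] = -3.
  L[3][2] = (-3) / L[2][2] = -3.
Step 4: L[3][3] = √(9) = 3.

L[1][1] = 1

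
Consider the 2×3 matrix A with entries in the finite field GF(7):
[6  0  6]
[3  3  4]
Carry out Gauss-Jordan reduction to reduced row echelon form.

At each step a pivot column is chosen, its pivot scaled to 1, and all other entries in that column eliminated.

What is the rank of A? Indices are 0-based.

rank = 2

pivot(0,0)=6: scale R0 → (1, 0, 1)
  clear (1,0): R1 −= (3)R0 → (0, 3, 1)
pivot(1,1)=3: scale R1 → (0, 1, 5)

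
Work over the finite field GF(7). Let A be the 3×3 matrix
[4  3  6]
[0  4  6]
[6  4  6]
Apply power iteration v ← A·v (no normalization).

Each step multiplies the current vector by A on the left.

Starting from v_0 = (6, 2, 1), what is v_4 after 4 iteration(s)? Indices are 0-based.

v_4 = (1, 4, 0)

v_0 = (6, 2, 1).
v_1 = A·v_0 = (1, 0, 1).
v_2 = A·v_1 = (3, 6, 5).
v_3 = A·v_2 = (4, 5, 2).
v_4 = A·v_3 = (1, 4, 0).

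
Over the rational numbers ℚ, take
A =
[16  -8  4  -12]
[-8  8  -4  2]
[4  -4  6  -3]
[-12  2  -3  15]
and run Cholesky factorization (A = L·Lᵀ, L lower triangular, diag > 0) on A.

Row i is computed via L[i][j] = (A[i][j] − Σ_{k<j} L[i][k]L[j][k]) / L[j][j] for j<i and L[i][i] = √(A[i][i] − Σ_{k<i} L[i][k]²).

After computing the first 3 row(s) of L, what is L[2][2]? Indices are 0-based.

L[2][2] = 2

Step 1: L[0][0] = √(16) = 4.
  L[1][0] = (-8) / L[0][0] = -2.
Step 2: L[1][1] = √(4) = 2.
  L[2][0] = (4) / L[0][0] = 1.
  L[2][1] = (-2) / L[1][1] = -1.
Step 3: L[2][2] = √(4) = 2.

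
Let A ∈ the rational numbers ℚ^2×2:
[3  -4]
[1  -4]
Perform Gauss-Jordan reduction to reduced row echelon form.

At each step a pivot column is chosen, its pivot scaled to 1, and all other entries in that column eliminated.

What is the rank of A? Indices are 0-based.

rank = 2

step 1: normalize row 0 (÷3) = (1, -4/3)
  row 1: subtract 1×row0 = (0, -8/3)
step 2: normalize row 1 (÷-8/3) = (0, 1)
  row 0: subtract -4/3×row1 = (1, 0)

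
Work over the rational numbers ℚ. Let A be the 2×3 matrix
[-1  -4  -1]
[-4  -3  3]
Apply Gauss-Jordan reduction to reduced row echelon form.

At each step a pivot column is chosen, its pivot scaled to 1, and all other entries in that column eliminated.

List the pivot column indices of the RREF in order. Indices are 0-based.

step 1: normalize row 0 (÷-1) = (1, 4, 1)
  row 1: subtract -4×row0 = (0, 13, 7)
step 2: normalize row 1 (÷13) = (0, 1, 7/13)
  row 0: subtract 4×row1 = (1, 0, -15/13)

pivot columns: 0, 1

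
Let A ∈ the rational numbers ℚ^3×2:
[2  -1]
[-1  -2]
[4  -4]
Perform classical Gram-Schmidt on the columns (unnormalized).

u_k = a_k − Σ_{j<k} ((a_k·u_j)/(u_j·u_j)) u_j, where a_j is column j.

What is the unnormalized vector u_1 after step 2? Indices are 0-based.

Step 1: u_0 = a_0 = (2, -1, 4).
Step 2: u_1 = a_1 − (-16/21)·u_0 = (11/21, -58/21, -20/21).

u_1 = (11/21, -58/21, -20/21)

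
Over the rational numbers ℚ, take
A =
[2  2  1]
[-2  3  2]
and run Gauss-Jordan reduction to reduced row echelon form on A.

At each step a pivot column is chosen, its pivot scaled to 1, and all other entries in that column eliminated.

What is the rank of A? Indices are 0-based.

pivot(0,0)=2: scale R0 → (1, 1, 1/2)
  clear (1,0): R1 −= (-2)R0 → (0, 5, 3)
pivot(1,1)=5: scale R1 → (0, 1, 3/5)
  clear (0,1): R0 −= (1)R1 → (1, 0, -1/10)

rank = 2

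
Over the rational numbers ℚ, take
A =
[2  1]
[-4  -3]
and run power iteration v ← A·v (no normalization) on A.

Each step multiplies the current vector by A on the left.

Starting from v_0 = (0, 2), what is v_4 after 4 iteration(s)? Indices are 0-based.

v_0 = (0, 2).
v_1 = A·v_0 = (2, -6).
v_2 = A·v_1 = (-2, 10).
v_3 = A·v_2 = (6, -22).
v_4 = A·v_3 = (-10, 42).

v_4 = (-10, 42)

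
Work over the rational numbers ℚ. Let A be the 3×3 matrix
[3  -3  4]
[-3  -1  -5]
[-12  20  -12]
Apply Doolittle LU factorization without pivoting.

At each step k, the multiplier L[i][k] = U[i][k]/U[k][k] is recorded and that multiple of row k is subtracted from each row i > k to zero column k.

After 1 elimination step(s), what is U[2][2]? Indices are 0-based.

Step 1: pivot at (0,0) is 3.
  row1 ← row1 − (-1)·row0  ⇒  L[1][0]=-1, U row1=(0, -4, -1)
  row2 ← row2 − (-4)·row0  ⇒  L[2][0]=-4, U row2=(0, 8, 4)

U[2][2] = 4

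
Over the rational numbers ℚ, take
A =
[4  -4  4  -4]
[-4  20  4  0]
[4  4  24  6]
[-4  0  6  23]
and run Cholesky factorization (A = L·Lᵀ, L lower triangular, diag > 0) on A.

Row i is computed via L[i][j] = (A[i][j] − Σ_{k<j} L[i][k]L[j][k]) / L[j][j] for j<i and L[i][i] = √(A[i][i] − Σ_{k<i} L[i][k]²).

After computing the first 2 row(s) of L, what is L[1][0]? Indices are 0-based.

L[1][0] = -2

Step 1: L[0][0] = √(4) = 2.
  L[1][0] = (-4) / L[0][0] = -2.
Step 2: L[1][1] = √(16) = 4.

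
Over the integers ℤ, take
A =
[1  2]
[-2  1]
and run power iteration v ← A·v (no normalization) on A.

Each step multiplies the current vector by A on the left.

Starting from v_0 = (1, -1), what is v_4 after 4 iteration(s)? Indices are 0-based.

v_4 = (17, 31)

v_0 = (1, -1).
v_1 = A·v_0 = (-1, -3).
v_2 = A·v_1 = (-7, -1).
v_3 = A·v_2 = (-9, 13).
v_4 = A·v_3 = (17, 31).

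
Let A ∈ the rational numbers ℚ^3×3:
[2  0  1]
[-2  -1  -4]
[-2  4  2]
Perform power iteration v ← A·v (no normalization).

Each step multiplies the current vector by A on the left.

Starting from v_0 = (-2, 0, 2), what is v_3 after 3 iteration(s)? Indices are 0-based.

v_0 = (-2, 0, 2).
v_1 = A·v_0 = (-2, -4, 8).
v_2 = A·v_1 = (4, -24, 4).
v_3 = A·v_2 = (12, 0, -96).

v_3 = (12, 0, -96)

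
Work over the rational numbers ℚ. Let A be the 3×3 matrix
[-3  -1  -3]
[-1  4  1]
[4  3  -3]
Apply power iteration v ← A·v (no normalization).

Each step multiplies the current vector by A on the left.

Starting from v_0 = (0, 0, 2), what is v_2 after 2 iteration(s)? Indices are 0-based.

v_0 = (0, 0, 2).
v_1 = A·v_0 = (-6, 2, -6).
v_2 = A·v_1 = (34, 8, 0).

v_2 = (34, 8, 0)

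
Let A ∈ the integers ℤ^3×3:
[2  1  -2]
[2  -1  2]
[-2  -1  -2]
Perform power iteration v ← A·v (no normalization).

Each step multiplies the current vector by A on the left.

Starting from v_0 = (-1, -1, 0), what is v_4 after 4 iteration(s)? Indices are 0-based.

v_0 = (-1, -1, 0).
v_1 = A·v_0 = (-3, -1, 3).
v_2 = A·v_1 = (-13, 1, 1).
v_3 = A·v_2 = (-27, -25, 23).
v_4 = A·v_3 = (-125, 17, 33).

v_4 = (-125, 17, 33)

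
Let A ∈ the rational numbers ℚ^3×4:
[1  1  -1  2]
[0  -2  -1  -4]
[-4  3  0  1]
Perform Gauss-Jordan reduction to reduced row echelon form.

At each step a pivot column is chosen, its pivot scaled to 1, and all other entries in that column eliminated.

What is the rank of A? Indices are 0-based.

step 1: normalize row 0 (÷1) = (1, 1, -1, 2)
  row 2: subtract -4×row0 = (0, 7, -4, 9)
step 2: normalize row 1 (÷-2) = (0, 1, 1/2, 2)
  row 0: subtract 1×row1 = (1, 0, -3/2, 0)
  row 2: subtract 7×row1 = (0, 0, -15/2, -5)
step 3: normalize row 2 (÷-15/2) = (0, 0, 1, 2/3)
  row 0: subtract -3/2×row2 = (1, 0, 0, 1)
  row 1: subtract 1/2×row2 = (0, 1, 0, 5/3)

rank = 3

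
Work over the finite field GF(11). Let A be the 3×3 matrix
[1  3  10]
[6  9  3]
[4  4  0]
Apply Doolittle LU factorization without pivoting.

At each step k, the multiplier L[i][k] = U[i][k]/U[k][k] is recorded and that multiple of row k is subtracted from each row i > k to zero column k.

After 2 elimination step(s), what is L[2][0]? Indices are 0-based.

L[2][0] = 4

Step 1: pivot at (0,0) is 1.
  row1 ← row1 − (6)·row0  ⇒  L[1][0]=6, U row1=(0, 2, 9)
  row2 ← row2 − (4)·row0  ⇒  L[2][0]=4, U row2=(0, 3, 4)
Step 2: pivot at (1,1) is 2.
  row2 ← row2 − (7)·row1  ⇒  L[2][1]=7, U row2=(0, 0, 7)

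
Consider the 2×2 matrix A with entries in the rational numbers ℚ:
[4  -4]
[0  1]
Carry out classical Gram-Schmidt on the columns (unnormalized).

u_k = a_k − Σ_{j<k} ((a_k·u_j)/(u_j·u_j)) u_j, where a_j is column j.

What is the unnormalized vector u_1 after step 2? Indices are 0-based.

u_1 = (0, 1)

Step 1: u_0 = a_0 = (4, 0).
Step 2: u_1 = a_1 − (-1)·u_0 = (0, 1).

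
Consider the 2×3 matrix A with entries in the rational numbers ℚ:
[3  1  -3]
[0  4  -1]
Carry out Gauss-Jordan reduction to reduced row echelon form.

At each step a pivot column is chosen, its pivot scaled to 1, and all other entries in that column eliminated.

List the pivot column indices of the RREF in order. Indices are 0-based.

[1] R0 /= 3  ⇒  (1, 1/3, -1)
[2] R1 /= 4  ⇒  (0, 1, -1/4)
     R0 -= 1/3·R1  ⇒  (1, 0, -11/12)

pivot columns: 0, 1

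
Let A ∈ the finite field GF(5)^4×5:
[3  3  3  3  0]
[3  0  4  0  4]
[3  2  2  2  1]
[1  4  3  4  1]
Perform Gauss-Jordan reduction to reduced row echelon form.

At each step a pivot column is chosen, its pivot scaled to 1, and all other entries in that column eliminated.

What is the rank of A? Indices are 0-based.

step 1: normalize row 0 (÷3) = (1, 1, 1, 1, 0)
  row 1: subtract 3×row0 = (0, 2, 1, 2, 4)
  row 2: subtract 3×row0 = (0, 4, 4, 4, 1)
  row 3: subtract 1×row0 = (0, 3, 2, 3, 1)
step 2: normalize row 1 (÷2) = (0, 1, 3, 1, 2)
  row 0: subtract 1×row1 = (1, 0, 3, 0, 3)
  row 2: subtract 4×row1 = (0, 0, 2, 0, 3)
  row 3: subtract 3×row1 = (0, 0, 3, 0, 0)
step 3: normalize row 2 (÷2) = (0, 0, 1, 0, 4)
  row 0: subtract 3×row2 = (1, 0, 0, 0, 1)
  row 1: subtract 3×row2 = (0, 1, 0, 1, 0)
  row 3: subtract 3×row2 = (0, 0, 0, 0, 3)
skip col 3 (zero from row 3)
step 4: normalize row 3 (÷3) = (0, 0, 0, 0, 1)
  row 0: subtract 1×row3 = (1, 0, 0, 0, 0)
  row 2: subtract 4×row3 = (0, 0, 1, 0, 0)

rank = 4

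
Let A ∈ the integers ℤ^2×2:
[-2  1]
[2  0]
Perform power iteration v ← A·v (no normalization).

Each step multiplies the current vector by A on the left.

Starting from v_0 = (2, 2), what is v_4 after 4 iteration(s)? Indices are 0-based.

v_4 = (56, -40)

v_0 = (2, 2).
v_1 = A·v_0 = (-2, 4).
v_2 = A·v_1 = (8, -4).
v_3 = A·v_2 = (-20, 16).
v_4 = A·v_3 = (56, -40).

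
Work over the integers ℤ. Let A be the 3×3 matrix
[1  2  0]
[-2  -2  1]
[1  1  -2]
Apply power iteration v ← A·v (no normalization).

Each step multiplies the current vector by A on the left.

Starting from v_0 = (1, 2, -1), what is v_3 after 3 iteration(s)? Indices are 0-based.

v_3 = (9, -12, 24)

v_0 = (1, 2, -1).
v_1 = A·v_0 = (5, -7, 5).
v_2 = A·v_1 = (-9, 9, -12).
v_3 = A·v_2 = (9, -12, 24).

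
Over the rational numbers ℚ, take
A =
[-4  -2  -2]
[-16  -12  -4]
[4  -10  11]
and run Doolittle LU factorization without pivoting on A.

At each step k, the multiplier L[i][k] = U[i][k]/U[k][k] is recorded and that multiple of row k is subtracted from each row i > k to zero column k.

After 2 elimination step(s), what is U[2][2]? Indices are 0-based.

Step 1: pivot at (0,0) is -4.
  row1 ← row1 − (4)·row0  ⇒  L[1][0]=4, U row1=(0, -4, 4)
  row2 ← row2 − (-1)·row0  ⇒  L[2][0]=-1, U row2=(0, -12, 9)
Step 2: pivot at (1,1) is -4.
  row2 ← row2 − (3)·row1  ⇒  L[2][1]=3, U row2=(0, 0, -3)

U[2][2] = -3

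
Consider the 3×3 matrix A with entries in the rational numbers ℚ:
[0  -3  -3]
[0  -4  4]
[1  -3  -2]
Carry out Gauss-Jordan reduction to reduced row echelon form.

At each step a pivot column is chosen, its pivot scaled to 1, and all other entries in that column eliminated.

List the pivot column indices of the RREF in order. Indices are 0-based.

step 1: exchange rows 0,2
step 1: normalize row 0 (÷1) = (1, -3, -2)
step 2: normalize row 1 (÷-4) = (0, 1, -1)
  row 0: subtract -3×row1 = (1, 0, -5)
  row 2: subtract -3×row1 = (0, 0, -6)
step 3: normalize row 2 (÷-6) = (0, 0, 1)
  row 0: subtract -5×row2 = (1, 0, 0)
  row 1: subtract -1×row2 = (0, 1, 0)

pivot columns: 0, 1, 2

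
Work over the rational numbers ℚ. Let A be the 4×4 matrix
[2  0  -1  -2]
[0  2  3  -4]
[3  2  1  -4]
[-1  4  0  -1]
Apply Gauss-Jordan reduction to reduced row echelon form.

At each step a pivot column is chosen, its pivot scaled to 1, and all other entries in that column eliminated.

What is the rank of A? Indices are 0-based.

pivot(0,0)=2: scale R0 → (1, 0, -1/2, -1)
  clear (2,0): R2 −= (3)R0 → (0, 2, 5/2, -1)
  clear (3,0): R3 −= (-1)R0 → (0, 4, -1/2, -2)
pivot(1,1)=2: scale R1 → (0, 1, 3/2, -2)
  clear (2,1): R2 −= (2)R1 → (0, 0, -1/2, 3)
  clear (3,1): R3 −= (4)R1 → (0, 0, -13/2, 6)
pivot(2,2)=-1/2: scale R2 → (0, 0, 1, -6)
  clear (0,2): R0 −= (-1/2)R2 → (1, 0, 0, -4)
  clear (1,2): R1 −= (3/2)R2 → (0, 1, 0, 7)
  clear (3,2): R3 −= (-13/2)R2 → (0, 0, 0, -33)
pivot(3,3)=-33: scale R3 → (0, 0, 0, 1)
  clear (0,3): R0 −= (-4)R3 → (1, 0, 0, 0)
  clear (1,3): R1 −= (7)R3 → (0, 1, 0, 0)
  clear (2,3): R2 −= (-6)R3 → (0, 0, 1, 0)

rank = 4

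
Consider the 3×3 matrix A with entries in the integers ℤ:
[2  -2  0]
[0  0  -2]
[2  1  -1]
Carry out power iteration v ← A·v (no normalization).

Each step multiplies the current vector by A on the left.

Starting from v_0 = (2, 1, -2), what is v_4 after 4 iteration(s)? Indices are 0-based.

v_0 = (2, 1, -2).
v_1 = A·v_0 = (2, 4, 7).
v_2 = A·v_1 = (-4, -14, 1).
v_3 = A·v_2 = (20, -2, -23).
v_4 = A·v_3 = (44, 46, 61).

v_4 = (44, 46, 61)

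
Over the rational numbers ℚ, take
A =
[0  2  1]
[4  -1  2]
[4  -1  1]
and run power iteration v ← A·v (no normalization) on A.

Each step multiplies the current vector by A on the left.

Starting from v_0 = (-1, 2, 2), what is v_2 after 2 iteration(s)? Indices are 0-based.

v_2 = (-8, 18, 22)

v_0 = (-1, 2, 2).
v_1 = A·v_0 = (6, -2, -4).
v_2 = A·v_1 = (-8, 18, 22).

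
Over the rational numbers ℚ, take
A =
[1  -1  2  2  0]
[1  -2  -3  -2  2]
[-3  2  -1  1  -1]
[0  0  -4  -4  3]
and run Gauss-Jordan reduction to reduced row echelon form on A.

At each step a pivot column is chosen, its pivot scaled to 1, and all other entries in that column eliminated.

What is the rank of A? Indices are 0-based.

[1] R0 /= 1  ⇒  (1, -1, 2, 2, 0)
     R1 -= 1·R0  ⇒  (0, -1, -5, -4, 2)
     R2 -= -3·R0  ⇒  (0, -1, 5, 7, -1)
[2] R1 /= -1  ⇒  (0, 1, 5, 4, -2)
     R0 -= -1·R1  ⇒  (1, 0, 7, 6, -2)
     R2 -= -1·R1  ⇒  (0, 0, 10, 11, -3)
[3] R2 /= 10  ⇒  (0, 0, 1, 11/10, -3/10)
     R0 -= 7·R2  ⇒  (1, 0, 0, -17/10, 1/10)
     R1 -= 5·R2  ⇒  (0, 1, 0, -3/2, -1/2)
     R3 -= -4·R2  ⇒  (0, 0, 0, 2/5, 9/5)
[4] R3 /= 2/5  ⇒  (0, 0, 0, 1, 9/2)
     R0 -= -17/10·R3  ⇒  (1, 0, 0, 0, 31/4)
     R1 -= -3/2·R3  ⇒  (0, 1, 0, 0, 25/4)
     R2 -= 11/10·R3  ⇒  (0, 0, 1, 0, -21/4)

rank = 4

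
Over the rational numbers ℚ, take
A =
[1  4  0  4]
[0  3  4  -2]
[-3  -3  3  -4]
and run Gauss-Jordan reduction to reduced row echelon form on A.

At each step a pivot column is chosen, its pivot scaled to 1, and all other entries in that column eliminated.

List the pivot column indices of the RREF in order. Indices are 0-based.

pivot columns: 0, 1, 2

[1] R0 /= 1  ⇒  (1, 4, 0, 4)
     R2 -= -3·R0  ⇒  (0, 9, 3, 8)
[2] R1 /= 3  ⇒  (0, 1, 4/3, -2/3)
     R0 -= 4·R1  ⇒  (1, 0, -16/3, 20/3)
     R2 -= 9·R1  ⇒  (0, 0, -9, 14)
[3] R2 /= -9  ⇒  (0, 0, 1, -14/9)
     R0 -= -16/3·R2  ⇒  (1, 0, 0, -44/27)
     R1 -= 4/3·R2  ⇒  (0, 1, 0, 38/27)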